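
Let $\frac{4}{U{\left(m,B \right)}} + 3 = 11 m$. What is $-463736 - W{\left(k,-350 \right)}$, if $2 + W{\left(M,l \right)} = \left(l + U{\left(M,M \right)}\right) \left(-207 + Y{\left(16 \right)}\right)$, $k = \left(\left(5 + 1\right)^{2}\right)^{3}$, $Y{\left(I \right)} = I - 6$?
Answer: $- \frac{273380352904}{513213} \approx -5.3268 \cdot 10^{5}$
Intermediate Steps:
$U{\left(m,B \right)} = \frac{4}{-3 + 11 m}$
$Y{\left(I \right)} = -6 + I$
$k = 46656$ ($k = \left(6^{2}\right)^{3} = 36^{3} = 46656$)
$W{\left(M,l \right)} = -2 - \frac{788}{-3 + 11 M} - 197 l$ ($W{\left(M,l \right)} = -2 + \left(l + \frac{4}{-3 + 11 M}\right) \left(-207 + \left(-6 + 16\right)\right) = -2 + \left(l + \frac{4}{-3 + 11 M}\right) \left(-207 + 10\right) = -2 + \left(l + \frac{4}{-3 + 11 M}\right) \left(-197\right) = -2 - \left(197 l + \frac{788}{-3 + 11 M}\right) = -2 - \frac{788}{-3 + 11 M} - 197 l$)
$-463736 - W{\left(k,-350 \right)} = -463736 - \frac{-788 + \left(-3 + 11 \cdot 46656\right) \left(-2 - -68950\right)}{-3 + 11 \cdot 46656} = -463736 - \frac{-788 + \left(-3 + 513216\right) \left(-2 + 68950\right)}{-3 + 513216} = -463736 - \frac{-788 + 513213 \cdot 68948}{513213} = -463736 - \frac{-788 + 35385009924}{513213} = -463736 - \frac{1}{513213} \cdot 35385009136 = -463736 - \frac{35385009136}{513213} = - \frac{273380352904}{513213}$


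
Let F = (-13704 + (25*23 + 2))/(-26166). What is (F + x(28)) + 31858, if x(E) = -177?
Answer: 828978173/26166 ≈ 31682.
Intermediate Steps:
F = 13127/26166 (F = (-13704 + (575 + 2))*(-1/26166) = (-13704 + 577)*(-1/26166) = -13127*(-1/26166) = 13127/26166 ≈ 0.50168)
(F + x(28)) + 31858 = (13127/26166 - 177) + 31858 = -4618255/26166 + 31858 = 828978173/26166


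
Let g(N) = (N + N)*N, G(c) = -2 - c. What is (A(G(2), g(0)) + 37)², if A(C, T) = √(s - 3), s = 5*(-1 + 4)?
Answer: 1381 + 148*√3 ≈ 1637.3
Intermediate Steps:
s = 15 (s = 5*3 = 15)
g(N) = 2*N² (g(N) = (2*N)*N = 2*N²)
A(C, T) = 2*√3 (A(C, T) = √(15 - 3) = √12 = 2*√3)
(A(G(2), g(0)) + 37)² = (2*√3 + 37)² = (37 + 2*√3)²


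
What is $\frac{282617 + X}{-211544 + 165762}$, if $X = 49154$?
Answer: $- \frac{30161}{4162} \approx -7.2468$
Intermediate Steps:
$\frac{282617 + X}{-211544 + 165762} = \frac{282617 + 49154}{-211544 + 165762} = \frac{331771}{-45782} = 331771 \left(- \frac{1}{45782}\right) = - \frac{30161}{4162}$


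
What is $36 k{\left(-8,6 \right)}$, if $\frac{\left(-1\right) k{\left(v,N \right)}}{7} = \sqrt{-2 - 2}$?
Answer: $- 504 i \approx - 504.0 i$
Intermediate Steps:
$k{\left(v,N \right)} = - 14 i$ ($k{\left(v,N \right)} = - 7 \sqrt{-2 - 2} = - 7 \sqrt{-4} = - 7 \cdot 2 i = - 14 i$)
$36 k{\left(-8,6 \right)} = 36 \left(- 14 i\right) = - 504 i$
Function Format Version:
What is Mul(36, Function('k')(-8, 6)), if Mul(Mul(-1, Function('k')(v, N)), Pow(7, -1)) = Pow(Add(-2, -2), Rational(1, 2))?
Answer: Mul(-504, I) ≈ Mul(-504.00, I)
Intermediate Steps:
Function('k')(v, N) = Mul(-14, I) (Function('k')(v, N) = Mul(-7, Pow(Add(-2, -2), Rational(1, 2))) = Mul(-7, Pow(-4, Rational(1, 2))) = Mul(-7, Mul(2, I)) = Mul(-14, I))
Mul(36, Function('k')(-8, 6)) = Mul(36, Mul(-14, I)) = Mul(-504, I)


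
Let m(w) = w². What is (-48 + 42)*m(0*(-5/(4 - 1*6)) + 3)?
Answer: -54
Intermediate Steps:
(-48 + 42)*m(0*(-5/(4 - 1*6)) + 3) = (-48 + 42)*(0*(-5/(4 - 1*6)) + 3)² = -6*(0*(-5/(4 - 6)) + 3)² = -6*(0*(-5/(-2)) + 3)² = -6*(0*(-5*(-½)) + 3)² = -6*(0*(5/2) + 3)² = -6*(0 + 3)² = -6*3² = -6*9 = -54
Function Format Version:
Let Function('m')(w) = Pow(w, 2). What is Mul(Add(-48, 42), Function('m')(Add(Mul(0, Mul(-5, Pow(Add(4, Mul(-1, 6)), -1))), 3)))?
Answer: -54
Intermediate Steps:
Mul(Add(-48, 42), Function('m')(Add(Mul(0, Mul(-5, Pow(Add(4, Mul(-1, 6)), -1))), 3))) = Mul(Add(-48, 42), Pow(Add(Mul(0, Mul(-5, Pow(Add(4, Mul(-1, 6)), -1))), 3), 2)) = Mul(-6, Pow(Add(Mul(0, Mul(-5, Pow(Add(4, -6), -1))), 3), 2)) = Mul(-6, Pow(Add(Mul(0, Mul(-5, Pow(-2, -1))), 3), 2)) = Mul(-6, Pow(Add(Mul(0, Mul(-5, Rational(-1, 2))), 3), 2)) = Mul(-6, Pow(Add(Mul(0, Rational(5, 2)), 3), 2)) = Mul(-6, Pow(Add(0, 3), 2)) = Mul(-6, Pow(3, 2)) = Mul(-6, 9) = -54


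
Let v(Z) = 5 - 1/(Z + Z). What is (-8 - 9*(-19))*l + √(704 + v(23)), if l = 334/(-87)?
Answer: -54442/87 + √1500198/46 ≈ -599.14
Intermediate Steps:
v(Z) = 5 - 1/(2*Z)
l = -334/87 (l = 334*(-1/87) = -334/87 ≈ -3.8391)
(-8 - 9*(-19))*l + √(704 + v(23)) = (-8 - 9*(-19))*(-334/87) + √(704 + (5 - ½/23)) = (-8 + 171)*(-334/87) + √(704 + (5 - ½*1/23)) = 163*(-334/87) + √(704 + (5 - 1/46)) = -54442/87 + √(704 + 229/46) = -54442/87 + √(32613/46) = -54442/87 + √1500198/46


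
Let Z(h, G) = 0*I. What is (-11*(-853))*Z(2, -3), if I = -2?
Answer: 0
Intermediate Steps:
Z(h, G) = 0 (Z(h, G) = 0*(-2) = 0)
(-11*(-853))*Z(2, -3) = -11*(-853)*0 = 9383*0 = 0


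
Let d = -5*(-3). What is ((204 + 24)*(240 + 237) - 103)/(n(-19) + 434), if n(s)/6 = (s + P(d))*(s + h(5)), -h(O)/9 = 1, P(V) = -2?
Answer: 108653/3962 ≈ 27.424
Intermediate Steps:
d = 15
h(O) = -9 (h(O) = -9*1 = -9)
n(s) = 6*(-9 + s)*(-2 + s) (n(s) = 6*((s - 2)*(s - 9)) = 6*((-2 + s)*(-9 + s)) = 6*((-9 + s)*(-2 + s)) = 6*(-9 + s)*(-2 + s))
((204 + 24)*(240 + 237) - 103)/(n(-19) + 434) = ((204 + 24)*(240 + 237) - 103)/((108 - 66*(-19) + 6*(-19)²) + 434) = (228*477 - 103)/((108 + 1254 + 6*361) + 434) = (108756 - 103)/((108 + 1254 + 2166) + 434) = 108653/(3528 + 434) = 108653/3962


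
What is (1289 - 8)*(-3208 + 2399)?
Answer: -1036329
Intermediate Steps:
(1289 - 8)*(-3208 + 2399) = 1281*(-809) = -1036329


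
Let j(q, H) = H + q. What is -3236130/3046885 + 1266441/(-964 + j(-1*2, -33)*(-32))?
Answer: 257213016667/31687604 ≈ 8117.1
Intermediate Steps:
-3236130/3046885 + 1266441/(-964 + j(-1*2, -33)*(-32)) = -3236130/3046885 + 1266441/(-964 + (-33 - 1*2)*(-32)) = -3236130*1/3046885 + 1266441/(-964 + (-33 - 2)*(-32)) = -647226/609377 + 1266441/(-964 - 35*(-32)) = -647226/609377 + 1266441/(-964 + 1120) = -647226/609377 + 1266441/156 = -647226/609377 + 1266441*(1/156) = -647226/609377 + 422147/52 = 257213016667/31687604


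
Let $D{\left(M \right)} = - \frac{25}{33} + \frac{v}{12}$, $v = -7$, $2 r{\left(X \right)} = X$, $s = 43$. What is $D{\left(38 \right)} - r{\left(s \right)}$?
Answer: $- \frac{1005}{44} \approx -22.841$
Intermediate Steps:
$r{\left(X \right)} = \frac{X}{2}$
$D{\left(M \right)} = - \frac{59}{44}$ ($D{\left(M \right)} = - \frac{25}{33} - \frac{7}{12} = - \frac{59}{44}$)
$D{\left(38 \right)} - r{\left(s \right)} = - \frac{59}{44} - \frac{1}{2} \cdot 43 = - \frac{59}{44} - \frac{43}{2} = - \frac{1005}{44}$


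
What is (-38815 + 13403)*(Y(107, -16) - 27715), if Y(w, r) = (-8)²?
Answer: 702667212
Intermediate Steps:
Y(w, r) = 64
(-38815 + 13403)*(Y(107, -16) - 27715) = (-38815 + 13403)*(64 - 27715) = -25412*(-27651) = 702667212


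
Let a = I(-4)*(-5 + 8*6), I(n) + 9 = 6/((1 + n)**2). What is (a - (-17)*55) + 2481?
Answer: 9173/3 ≈ 3057.7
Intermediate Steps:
I(n) = -9 + 6/(1 + n)**2 (I(n) = -9 + 6/((1 + n)**2) = -9 + 6/(1 + n)**2)
a = -1075/3 (a = (-9 + 6/(1 - 4)**2)*(-5 + 8*6) = (-9 + 6/(-3)**2)*(-5 + 48) = (-9 + 6*(1/9))*43 = (-9 + 2/3)*43 = -25/3*43 = -1075/3 ≈ -358.33)
(a - (-17)*55) + 2481 = (-1075/3 - (-17)*55) + 2481 = (-1075/3 - 1*(-935)) + 2481 = (-1075/3 + 935) + 2481 = 1730/3 + 2481 = 9173/3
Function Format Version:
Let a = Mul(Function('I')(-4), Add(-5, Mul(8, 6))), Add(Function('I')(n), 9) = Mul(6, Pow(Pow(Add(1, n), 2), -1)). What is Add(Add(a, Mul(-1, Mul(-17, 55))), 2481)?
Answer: Rational(9173, 3) ≈ 3057.7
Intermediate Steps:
Function('I')(n) = Add(-9, Mul(6, Pow(Add(1, n), -2))) (Function('I')(n) = Add(-9, Mul(6, Pow(Pow(Add(1, n), 2), -1))) = Add(-9, Mul(6, Pow(Add(1, n), -2))))
a = Rational(-1075, 3) (a = Mul(Add(-9, Mul(6, Pow(Add(1, -4), -2))), Add(-5, Mul(8, 6))) = Mul(Add(-9, Mul(6, Pow(-3, -2))), Add(-5, 48)) = Mul(Add(-9, Mul(6, Rational(1, 9))), 43) = Mul(Add(-9, Rational(2, 3)), 43) = Mul(Rational(-25, 3), 43) = Rational(-1075, 3) ≈ -358.33)
Add(Add(a, Mul(-1, Mul(-17, 55))), 2481) = Add(Add(Rational(-1075, 3), Mul(-1, Mul(-17, 55))), 2481) = Add(Add(Rational(-1075, 3), Mul(-1, -935)), 2481) = Add(Add(Rational(-1075, 3), 935), 2481) = Add(Rational(1730, 3), 2481) = Rational(9173, 3)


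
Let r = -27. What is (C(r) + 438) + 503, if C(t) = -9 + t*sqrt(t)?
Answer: 932 - 81*I*sqrt(3) ≈ 932.0 - 140.3*I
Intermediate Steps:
C(t) = -9 + t**(3/2)
(C(r) + 438) + 503 = ((-9 + (-27)**(3/2)) + 438) + 503 = ((-9 - 81*I*sqrt(3)) + 438) + 503 = (429 - 81*I*sqrt(3)) + 503 = 932 - 81*I*sqrt(3)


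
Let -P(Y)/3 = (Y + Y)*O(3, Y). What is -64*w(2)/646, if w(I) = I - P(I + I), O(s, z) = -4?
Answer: 3008/323 ≈ 9.3127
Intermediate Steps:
P(Y) = 24*Y (P(Y) = -3*(Y + Y)*(-4) = -3*2*Y*(-4) = -(-24)*Y = 24*Y)
w(I) = -47*I (w(I) = I - 24*(I + I) = I - 24*2*I = I - 48*I = -47*I)
-64*w(2)/646 = -(-3008)*2/646 = -64*(-94)*(1/646) = 6016*(1/646) = 3008/323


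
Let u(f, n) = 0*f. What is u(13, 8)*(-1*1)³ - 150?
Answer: -150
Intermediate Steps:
u(f, n) = 0
u(13, 8)*(-1*1)³ - 150 = 0*(-1*1)³ - 150 = 0*(-1)³ - 150 = 0*(-1) - 150 = 0 - 150 = -150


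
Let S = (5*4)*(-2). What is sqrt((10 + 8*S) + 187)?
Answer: I*sqrt(123) ≈ 11.091*I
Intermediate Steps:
S = -40 (S = 20*(-2) = -40)
sqrt((10 + 8*S) + 187) = sqrt((10 + 8*(-40)) + 187) = sqrt((10 - 320) + 187) = sqrt(-310 + 187) = sqrt(-123) = I*sqrt(123)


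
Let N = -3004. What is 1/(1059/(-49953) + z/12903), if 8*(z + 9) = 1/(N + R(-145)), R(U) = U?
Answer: -318379241928/6971691371 ≈ -45.667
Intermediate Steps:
z = -226729/25192 (z = -9 + 1/(8*(-3004 - 145)) = -9 + (⅛)/(-3149) = -9 + (⅛)*(-1/3149) = -9 - 1/25192 = -226729/25192 ≈ -9.0000)
1/(1059/(-49953) + z/12903) = 1/(1059/(-49953) - 226729/25192/12903) = 1/(1059*(-1/49953) - 226729/25192*1/12903) = 1/(-353/16651 - 13337/19120728) = 1/(-6971691371/318379241928) = -318379241928/6971691371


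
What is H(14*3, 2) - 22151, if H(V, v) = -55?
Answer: -22206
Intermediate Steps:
H(14*3, 2) - 22151 = -55 - 22151 = -22206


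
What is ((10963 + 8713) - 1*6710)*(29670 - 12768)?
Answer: 219151332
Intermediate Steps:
((10963 + 8713) - 1*6710)*(29670 - 12768) = (19676 - 6710)*16902 = 12966*16902 = 219151332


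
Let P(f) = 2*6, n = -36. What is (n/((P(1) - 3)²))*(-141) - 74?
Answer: -34/3 ≈ -11.333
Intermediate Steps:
P(f) = 12
(n/((P(1) - 3)²))*(-141) - 74 = -36/(12 - 3)²*(-141) - 74 = -36/(9²)*(-141) - 74 = -36/81*(-141) - 74 = -36*1/81*(-141) - 74 = -4/9*(-141) - 74 = 188/3 - 74 = -34/3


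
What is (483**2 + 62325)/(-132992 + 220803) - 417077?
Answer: -36623652833/87811 ≈ -4.1707e+5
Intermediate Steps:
(483**2 + 62325)/(-132992 + 220803) - 417077 = (233289 + 62325)/87811 - 417077 = 295614*(1/87811) - 417077 = 295614/87811 - 417077 = -36623652833/87811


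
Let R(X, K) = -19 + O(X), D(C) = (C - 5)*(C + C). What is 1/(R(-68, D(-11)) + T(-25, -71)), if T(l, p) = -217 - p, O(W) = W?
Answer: -1/233 ≈ -0.0042918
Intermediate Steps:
D(C) = 2*C*(-5 + C) (D(C) = (-5 + C)*(2*C) = 2*C*(-5 + C))
R(X, K) = -19 + X
1/(R(-68, D(-11)) + T(-25, -71)) = 1/((-19 - 68) + (-217 - 1*(-71))) = 1/(-87 + (-217 + 71)) = 1/(-87 - 146) = 1/(-233) = -1/233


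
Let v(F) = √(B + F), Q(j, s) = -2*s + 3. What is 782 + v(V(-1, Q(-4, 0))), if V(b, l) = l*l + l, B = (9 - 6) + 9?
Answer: 782 + 2*√6 ≈ 786.90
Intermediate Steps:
B = 12 (B = 3 + 9 = 12)
Q(j, s) = 3 - 2*s
V(b, l) = l + l² (V(b, l) = l² + l = l + l²)
v(F) = √(12 + F)
782 + v(V(-1, Q(-4, 0))) = 782 + √(12 + (3 - 2*0)*(1 + (3 - 2*0))) = 782 + √(12 + (3 + 0)*(1 + (3 + 0))) = 782 + √(12 + 3*(1 + 3)) = 782 + √(12 + 3*4) = 782 + √(12 + 12) = 782 + √24 = 782 + 2*√6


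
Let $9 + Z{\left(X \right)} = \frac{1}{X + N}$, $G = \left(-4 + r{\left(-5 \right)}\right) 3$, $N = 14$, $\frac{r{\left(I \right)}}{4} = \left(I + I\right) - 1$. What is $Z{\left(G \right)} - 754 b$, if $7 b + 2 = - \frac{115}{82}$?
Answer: $\frac{13337713}{37310} \approx 357.48$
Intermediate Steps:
$r{\left(I \right)} = -4 + 8 I$ ($r{\left(I \right)} = 4 \left(\left(I + I\right) - 1\right) = 4 \left(2 I - 1\right) = 4 \left(-1 + 2 I\right) = -4 + 8 I$)
$b = - \frac{279}{574}$ ($b = - \frac{2}{7} + \frac{\left(-115\right) \frac{1}{82}}{7} = - \frac{2}{7} + \frac{1}{7} \left(- \frac{115}{82}\right) = - \frac{2}{7} - \frac{115}{574} = - \frac{279}{574} \approx -0.48606$)
$G = -144$ ($G = \left(-4 + \left(-4 + 8 \left(-5\right)\right)\right) 3 = \left(-4 - 44\right) 3 = \left(-48\right) 3 = -144$)
$Z{\left(X \right)} = -9 + \frac{1}{14 + X}$ ($Z{\left(X \right)} = -9 + \frac{1}{X + 14} = -9 + \frac{1}{14 + X}$)
$Z{\left(G \right)} - 754 b = \frac{-125 - -1296}{14 - 144} - - \frac{105183}{287} = \frac{-125 + 1296}{-130} + \frac{105183}{287} = \left(- \frac{1}{130}\right) 1171 + \frac{105183}{287} = - \frac{1171}{130} + \frac{105183}{287} = \frac{13337713}{37310}$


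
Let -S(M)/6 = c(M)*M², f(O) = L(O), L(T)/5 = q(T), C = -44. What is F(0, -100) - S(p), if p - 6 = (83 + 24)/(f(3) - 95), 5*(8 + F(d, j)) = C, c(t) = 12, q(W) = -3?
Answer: 5453742/3025 ≈ 1802.9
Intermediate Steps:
L(T) = -15 (L(T) = 5*(-3) = -15)
f(O) = -15
F(d, j) = -84/5 (F(d, j) = -8 + (⅕)*(-44) = -8 - 44/5 = -84/5)
p = 553/110 (p = 6 + (83 + 24)/(-15 - 95) = 6 + 107/(-110) = 6 + 107*(-1/110) = 6 - 107/110 = 553/110 ≈ 5.0273)
S(M) = -72*M²
F(0, -100) - S(p) = -84/5 - (-72)*(553/110)² = -84/5 - (-72)*305809/12100 = -84/5 - 1*(-5504562/3025) = -84/5 + 5504562/3025 = 5453742/3025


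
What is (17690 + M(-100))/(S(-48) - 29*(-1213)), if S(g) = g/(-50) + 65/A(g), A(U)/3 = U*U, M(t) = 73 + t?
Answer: 3052166400/6078753113 ≈ 0.50210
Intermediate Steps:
A(U) = 3*U² (A(U) = 3*(U*U) = 3*U²)
S(g) = -g/50 + 65/(3*g²) (S(g) = g/(-50) + 65/((3*g²)) = g*(-1/50) + 65*(1/(3*g²)) = -g/50 + 65/(3*g²))
(17690 + M(-100))/(S(-48) - 29*(-1213)) = (17690 + (73 - 100))/((-1/50*(-48) + (65/3)/(-48)²) - 29*(-1213)) = (17690 - 27)/((24/25 + (65/3)*(1/2304)) + 35177) = 17663/((24/25 + 65/6912) + 35177) = 17663/(167513/172800 + 35177) = 17663/(6078753113/172800) = 17663*(172800/6078753113) = 3052166400/6078753113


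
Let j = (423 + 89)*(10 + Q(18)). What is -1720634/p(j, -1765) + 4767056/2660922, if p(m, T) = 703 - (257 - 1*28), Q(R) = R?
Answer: -381351106667/105106419 ≈ -3628.2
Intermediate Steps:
j = 14336 (j = (423 + 89)*(10 + 18) = 512*28 = 14336)
p(m, T) = 474 (p(m, T) = 703 - (257 - 28) = 703 - 1*229 = 703 - 229 = 474)
-1720634/p(j, -1765) + 4767056/2660922 = -1720634/474 + 4767056/2660922 = -1720634*1/474 + 4767056*(1/2660922) = -860317/237 + 2383528/1330461 = -381351106667/105106419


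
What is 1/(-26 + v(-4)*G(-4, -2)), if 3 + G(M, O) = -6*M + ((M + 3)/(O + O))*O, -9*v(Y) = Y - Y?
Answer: -1/26 ≈ -0.038462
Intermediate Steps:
v(Y) = 0 (v(Y) = -(Y - Y)/9 = -1/9*0 = 0)
G(M, O) = -3/2 - 11*M/2 (G(M, O) = -3 + (-6*M + ((M + 3)/(O + O))*O) = -3 + (-6*M + ((3 + M)/((2*O)))*O) = -3 + (-6*M + ((3 + M)*(1/(2*O)))*O) = -3 + (-6*M + ((3 + M)/(2*O))*O) = -3 + (-6*M + (3/2 + M/2)) = -3 + (3/2 - 11*M/2) = -3/2 - 11*M/2)
1/(-26 + v(-4)*G(-4, -2)) = 1/(-26 + 0*(-3/2 - 11/2*(-4))) = 1/(-26 + 0*(-3/2 + 22)) = 1/(-26 + 0*(41/2)) = 1/(-26 + 0) = 1/(-26) = -1/26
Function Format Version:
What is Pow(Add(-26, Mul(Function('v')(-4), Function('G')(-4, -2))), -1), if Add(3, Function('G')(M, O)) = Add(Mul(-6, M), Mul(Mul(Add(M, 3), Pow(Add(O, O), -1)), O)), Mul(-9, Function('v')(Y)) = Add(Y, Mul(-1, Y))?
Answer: Rational(-1, 26) ≈ -0.038462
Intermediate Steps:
Function('v')(Y) = 0 (Function('v')(Y) = Mul(Rational(-1, 9), Add(Y, Mul(-1, Y))) = Mul(Rational(-1, 9), 0) = 0)
Function('G')(M, O) = Add(Rational(-3, 2), Mul(Rational(-11, 2), M)) (Function('G')(M, O) = Add(-3, Add(Mul(-6, M), Mul(Mul(Add(M, 3), Pow(Add(O, O), -1)), O))) = Add(-3, Add(Mul(-6, M), Mul(Mul(Add(3, M), Pow(Mul(2, O), -1)), O))) = Add(-3, Add(Mul(-6, M), Mul(Mul(Add(3, M), Mul(Rational(1, 2), Pow(O, -1))), O))) = Add(-3, Add(Mul(-6, M), Mul(Mul(Rational(1, 2), Pow(O, -1), Add(3, M)), O))) = Add(-3, Add(Mul(-6, M), Add(Rational(3, 2), Mul(Rational(1, 2), M)))) = Add(-3, Add(Rational(3, 2), Mul(Rational(-11, 2), M))) = Add(Rational(-3, 2), Mul(Rational(-11, 2), M)))
Pow(Add(-26, Mul(Function('v')(-4), Function('G')(-4, -2))), -1) = Pow(Add(-26, Mul(0, Add(Rational(-3, 2), Mul(Rational(-11, 2), -4)))), -1) = Pow(Add(-26, Mul(0, Add(Rational(-3, 2), 22))), -1) = Pow(Add(-26, Mul(0, Rational(41, 2))), -1) = Pow(Add(-26, 0), -1) = Pow(-26, -1) = Rational(-1, 26)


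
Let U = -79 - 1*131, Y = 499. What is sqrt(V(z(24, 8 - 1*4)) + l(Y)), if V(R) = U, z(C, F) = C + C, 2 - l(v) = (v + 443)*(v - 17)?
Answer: 2*I*sqrt(113563) ≈ 673.98*I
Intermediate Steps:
l(v) = 2 - (-17 + v)*(443 + v) (l(v) = 2 - (v + 443)*(v - 17) = 2 - (443 + v)*(-17 + v) = 2 - (-17 + v)*(443 + v))
U = -210 (U = -79 - 131 = -210)
z(C, F) = 2*C
V(R) = -210
sqrt(V(z(24, 8 - 1*4)) + l(Y)) = sqrt(-210 + (7533 - 1*499**2 - 426*499)) = sqrt(-210 + (7533 - 1*249001 - 212574)) = sqrt(-210 + (7533 - 249001 - 212574)) = sqrt(-210 - 454042) = sqrt(-454252) = 2*I*sqrt(113563)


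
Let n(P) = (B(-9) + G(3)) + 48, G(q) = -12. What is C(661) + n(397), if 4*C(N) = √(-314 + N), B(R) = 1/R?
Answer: 323/9 + √347/4 ≈ 40.546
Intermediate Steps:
C(N) = √(-314 + N)/4
n(P) = 323/9 (n(P) = (1/(-9) - 12) + 48 = (-⅑ - 12) + 48 = -109/9 + 48 = 323/9)
C(661) + n(397) = √(-314 + 661)/4 + 323/9 = √347/4 + 323/9 = 323/9 + √347/4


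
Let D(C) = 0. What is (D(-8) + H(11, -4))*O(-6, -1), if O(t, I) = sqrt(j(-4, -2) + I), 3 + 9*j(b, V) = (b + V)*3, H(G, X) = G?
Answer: 11*I*sqrt(30)/3 ≈ 20.083*I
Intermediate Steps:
j(b, V) = -1/3 + V/3 + b/3 (j(b, V) = -1/3 + ((b + V)*3)/9 = -1/3 + ((V + b)*3)/9 = -1/3 + (3*V + 3*b)/9 = -1/3 + (V/3 + b/3) = -1/3 + V/3 + b/3)
O(t, I) = sqrt(-7/3 + I) (O(t, I) = sqrt((-1/3 + (1/3)*(-2) + (1/3)*(-4)) + I) = sqrt((-1/3 - 2/3 - 4/3) + I) = sqrt(-7/3 + I))
(D(-8) + H(11, -4))*O(-6, -1) = (0 + 11)*(sqrt(-21 + 9*(-1))/3) = 11*(sqrt(-21 - 9)/3) = 11*(sqrt(-30)/3) = 11*((I*sqrt(30))/3) = 11*(I*sqrt(30)/3) = 11*I*sqrt(30)/3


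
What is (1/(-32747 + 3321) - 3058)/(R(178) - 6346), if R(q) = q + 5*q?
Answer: 3102921/5355532 ≈ 0.57939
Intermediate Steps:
R(q) = 6*q
(1/(-32747 + 3321) - 3058)/(R(178) - 6346) = (1/(-32747 + 3321) - 3058)/(6*178 - 6346) = (1/(-29426) - 3058)/(1068 - 6346) = (-1/29426 - 3058)/(-5278) = -89984709/29426*(-1/5278) = 3102921/5355532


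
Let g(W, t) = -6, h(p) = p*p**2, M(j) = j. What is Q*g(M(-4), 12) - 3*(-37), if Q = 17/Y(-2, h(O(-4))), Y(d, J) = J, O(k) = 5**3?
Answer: 216796773/1953125 ≈ 111.00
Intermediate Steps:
O(k) = 125
h(p) = p**3
Q = 17/1953125 (Q = 17/(125**3) = 17/1953125 ≈ 8.7040e-6)
Q*g(M(-4), 12) - 3*(-37) = (17/1953125)*(-6) - 3*(-37) = -102/1953125 + 111 = 216796773/1953125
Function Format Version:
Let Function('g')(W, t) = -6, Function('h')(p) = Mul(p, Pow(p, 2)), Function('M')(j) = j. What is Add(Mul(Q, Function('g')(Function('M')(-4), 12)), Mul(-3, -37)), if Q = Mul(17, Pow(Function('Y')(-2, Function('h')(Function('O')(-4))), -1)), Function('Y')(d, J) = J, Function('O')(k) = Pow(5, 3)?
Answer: Rational(216796773, 1953125) ≈ 111.00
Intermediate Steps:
Function('O')(k) = 125
Function('h')(p) = Pow(p, 3)
Q = Rational(17, 1953125) (Q = Mul(17, Pow(Pow(125, 3), -1)) = Mul(17, Pow(1953125, -1)) = Mul(17, Rational(1, 1953125)) = Rational(17, 1953125) ≈ 8.7040e-6)
Add(Mul(Q, Function('g')(Function('M')(-4), 12)), Mul(-3, -37)) = Add(Mul(Rational(17, 1953125), -6), Mul(-3, -37)) = Add(Rational(-102, 1953125), 111) = Rational(216796773, 1953125)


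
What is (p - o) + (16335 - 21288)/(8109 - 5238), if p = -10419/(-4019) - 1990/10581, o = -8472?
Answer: 38312007669780/4521829147 ≈ 8472.7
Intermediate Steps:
p = 102245629/42525039 (p = -10419*(-1/4019) - 1990*1/10581 = 10419/4019 - 1990/10581 = 102245629/42525039 ≈ 2.4044)
(p - o) + (16335 - 21288)/(8109 - 5238) = (102245629/42525039 - 1*(-8472)) + (16335 - 21288)/(8109 - 5238) = (102245629/42525039 + 8472) - 4953/2871 = 360374376037/42525039 - 4953*1/2871 = 360374376037/42525039 - 1651/957 = 38312007669780/4521829147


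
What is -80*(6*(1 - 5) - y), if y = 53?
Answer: 6160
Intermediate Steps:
-80*(6*(1 - 5) - y) = -80*(6*(1 - 5) - 1*53) = -80*(6*(-4) - 53) = -80*(-24 - 53) = -80*(-77) = 6160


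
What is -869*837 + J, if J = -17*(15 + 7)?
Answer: -727727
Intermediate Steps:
J = -374 (J = -17*22 = -374)
-869*837 + J = -869*837 - 374 = -727353 - 374 = -727727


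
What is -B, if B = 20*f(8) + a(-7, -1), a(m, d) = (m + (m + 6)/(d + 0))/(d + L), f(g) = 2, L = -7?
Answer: -163/4 ≈ -40.750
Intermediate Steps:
a(m, d) = (m + (6 + m)/d)/(-7 + d) (a(m, d) = (m + (m + 6)/(d + 0))/(d - 7) = (m + (6 + m)/d)/(-7 + d))
B = 163/4 (B = 20*2 + (6 - 7 - 1*(-7))/((-1)*(-7 - 1)) = 40 - 1*(6 - 7 + 7)/(-8) = 40 - 1*(-⅛)*6 = 40 + ¾ = 163/4 ≈ 40.750)
-B = -1*163/4 = -163/4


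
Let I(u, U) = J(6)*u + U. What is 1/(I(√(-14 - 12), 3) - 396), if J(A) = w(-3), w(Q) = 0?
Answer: -1/393 ≈ -0.0025445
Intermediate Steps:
J(A) = 0
I(u, U) = U (I(u, U) = 0*u + U = 0 + U = U)
1/(I(√(-14 - 12), 3) - 396) = 1/(3 - 396) = 1/(-393) = -1/393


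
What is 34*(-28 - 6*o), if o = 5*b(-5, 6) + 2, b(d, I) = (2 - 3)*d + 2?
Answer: -8500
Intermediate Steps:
b(d, I) = 2 - d (b(d, I) = -d + 2 = 2 - d)
o = 37 (o = 5*(2 - 1*(-5)) + 2 = 5*(2 + 5) + 2 = 5*7 + 2 = 35 + 2 = 37)
34*(-28 - 6*o) = 34*(-28 - 6*37) = 34*(-28 - 1*222) = 34*(-28 - 222) = 34*(-250) = -8500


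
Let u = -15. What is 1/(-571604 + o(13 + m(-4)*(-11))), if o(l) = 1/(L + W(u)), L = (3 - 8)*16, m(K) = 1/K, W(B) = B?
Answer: -95/54302381 ≈ -1.7495e-6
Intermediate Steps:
L = -80 (L = -5*16 = -80)
o(l) = -1/95 (o(l) = 1/(-80 - 15) = 1/(-95) = -1/95)
1/(-571604 + o(13 + m(-4)*(-11))) = 1/(-571604 - 1/95) = 1/(-54302381/95) = -95/54302381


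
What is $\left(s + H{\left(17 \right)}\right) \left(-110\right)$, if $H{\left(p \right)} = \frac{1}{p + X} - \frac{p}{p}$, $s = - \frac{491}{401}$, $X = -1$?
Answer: $\frac{762905}{3208} \approx 237.81$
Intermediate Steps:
$s = - \frac{491}{401}$ ($s = \left(-491\right) \frac{1}{401} = - \frac{491}{401} \approx -1.2244$)
$H{\left(p \right)} = -1 + \frac{1}{-1 + p}$ ($H{\left(p \right)} = \frac{1}{p - 1} - \frac{p}{p} = \frac{1}{-1 + p} - 1 = -1 + \frac{1}{-1 + p}$)
$\left(s + H{\left(17 \right)}\right) \left(-110\right) = \left(- \frac{491}{401} + \frac{2 - 17}{-1 + 17}\right) \left(-110\right) = \left(- \frac{491}{401} + \frac{2 - 17}{16}\right) \left(-110\right) = \left(- \frac{491}{401} + \frac{1}{16} \left(-15\right)\right) \left(-110\right) = \left(- \frac{491}{401} - \frac{15}{16}\right) \left(-110\right) = \left(- \frac{13871}{6416}\right) \left(-110\right) = \frac{762905}{3208}$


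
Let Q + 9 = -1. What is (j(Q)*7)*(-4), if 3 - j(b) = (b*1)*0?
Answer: -84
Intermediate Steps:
Q = -10 (Q = -9 - 1 = -10)
j(b) = 3 (j(b) = 3 - b*1*0 = 3 - b*0 = 3 - 1*0 = 3 + 0 = 3)
(j(Q)*7)*(-4) = (3*7)*(-4) = 21*(-4) = -84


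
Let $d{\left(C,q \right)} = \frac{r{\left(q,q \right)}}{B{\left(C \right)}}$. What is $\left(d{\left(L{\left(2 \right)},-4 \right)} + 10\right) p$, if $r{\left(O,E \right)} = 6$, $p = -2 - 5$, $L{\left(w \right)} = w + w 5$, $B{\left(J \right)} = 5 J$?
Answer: $- \frac{707}{10} \approx -70.7$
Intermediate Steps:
$L{\left(w \right)} = 6 w$ ($L{\left(w \right)} = w + 5 w = 6 w$)
$p = -7$
$d{\left(C,q \right)} = \frac{6}{5 C}$
$\left(d{\left(L{\left(2 \right)},-4 \right)} + 10\right) p = \left(\frac{6}{5 \cdot 6 \cdot 2} + 10\right) \left(-7\right) = \left(\frac{6}{5 \cdot 12} + 10\right) \left(-7\right) = \left(\frac{6}{5} \cdot \frac{1}{12} + 10\right) \left(-7\right) = \left(\frac{1}{10} + 10\right) \left(-7\right) = \frac{101}{10} \left(-7\right) = - \frac{707}{10}$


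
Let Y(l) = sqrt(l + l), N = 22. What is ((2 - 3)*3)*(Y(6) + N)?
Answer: -66 - 6*sqrt(3) ≈ -76.392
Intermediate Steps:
Y(l) = sqrt(2)*sqrt(l) (Y(l) = sqrt(2*l) = sqrt(2)*sqrt(l))
((2 - 3)*3)*(Y(6) + N) = ((2 - 3)*3)*(sqrt(2)*sqrt(6) + 22) = (-1*3)*(2*sqrt(3) + 22) = -3*(22 + 2*sqrt(3)) = -66 - 6*sqrt(3)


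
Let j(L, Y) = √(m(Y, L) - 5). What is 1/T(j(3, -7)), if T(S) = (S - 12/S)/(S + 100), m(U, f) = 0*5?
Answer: 5/17 - 100*I*√5/17 ≈ 0.29412 - 13.153*I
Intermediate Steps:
m(U, f) = 0
j(L, Y) = I*√5 (j(L, Y) = √(0 - 5) = √(-5) = I*√5)
T(S) = (S - 12/S)/(100 + S)
1/T(j(3, -7)) = 1/((-12 + (I*√5)²)/(((I*√5))*(100 + I*√5))) = 1/((-I*√5/5)*(-12 - 5)/(100 + I*√5)) = 1/(-I*√5/5*(-17)/(100 + I*√5)) = 1/(17*I*√5/(5*(100 + I*√5))) = -I*√5*(100 + I*√5)/17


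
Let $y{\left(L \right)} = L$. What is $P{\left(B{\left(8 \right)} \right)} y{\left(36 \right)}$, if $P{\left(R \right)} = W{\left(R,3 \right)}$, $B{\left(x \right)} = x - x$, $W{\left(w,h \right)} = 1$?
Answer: $36$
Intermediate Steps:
$B{\left(x \right)} = 0$
$P{\left(R \right)} = 1$
$P{\left(B{\left(8 \right)} \right)} y{\left(36 \right)} = 1 \cdot 36 = 36$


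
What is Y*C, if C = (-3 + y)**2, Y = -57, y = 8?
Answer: -1425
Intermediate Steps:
C = 25 (C = (-3 + 8)**2 = 5**2 = 25)
Y*C = -57*25 = -1425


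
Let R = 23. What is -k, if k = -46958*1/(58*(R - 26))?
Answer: -23479/87 ≈ -269.87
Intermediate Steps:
k = 23479/87 (k = -46958*1/(58*(23 - 26)) = -46958/((-3*58)) = -46958/(-174) = -46958*(-1/174) = 23479/87 ≈ 269.87)
-k = -1*23479/87 = -23479/87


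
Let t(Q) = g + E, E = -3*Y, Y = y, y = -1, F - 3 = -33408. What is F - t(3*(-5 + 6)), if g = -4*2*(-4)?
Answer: -33440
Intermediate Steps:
F = -33405 (F = 3 - 33408 = -33405)
Y = -1
g = 32 (g = -8*(-4) = 32)
E = 3 (E = -3*(-1) = 3)
t(Q) = 35 (t(Q) = 32 + 3 = 35)
F - t(3*(-5 + 6)) = -33405 - 1*35 = -33405 - 35 = -33440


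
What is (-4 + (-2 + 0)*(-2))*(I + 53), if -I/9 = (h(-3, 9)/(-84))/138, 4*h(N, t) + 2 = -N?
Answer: 0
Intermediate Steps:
h(N, t) = -1/2 - N/4 (h(N, t) = -1/2 + (-N)/4 = -1/2 - N/4)
I = 1/5152 (I = -9*(-1/2 - 1/4*(-3))/(-84)/138 = -9*(-1/2 + 3/4)*(-1/84)/138 = -9*(1/4)*(-1/84)/138 = -(-3)/(112*138) = -9*(-1/46368) = 1/5152 ≈ 0.00019410)
(-4 + (-2 + 0)*(-2))*(I + 53) = (-4 + (-2 + 0)*(-2))*(1/5152 + 53) = (-4 - 2*(-2))*(273057/5152) = (-4 + 4)*(273057/5152) = 0*(273057/5152) = 0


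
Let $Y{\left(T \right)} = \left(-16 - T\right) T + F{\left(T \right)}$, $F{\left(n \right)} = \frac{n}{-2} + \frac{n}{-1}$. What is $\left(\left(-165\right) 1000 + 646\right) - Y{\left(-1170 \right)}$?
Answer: $1184071$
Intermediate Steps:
$F{\left(n \right)} = - \frac{3 n}{2}$ ($F{\left(n \right)} = n \left(- \frac{1}{2}\right) + n \left(-1\right) = - \frac{n}{2} - n = - \frac{3 n}{2}$)
$Y{\left(T \right)} = - \frac{3 T}{2} + T \left(-16 - T\right)$ ($Y{\left(T \right)} = \left(-16 - T\right) T - \frac{3 T}{2} = T \left(-16 - T\right) - \frac{3 T}{2} = - \frac{3 T}{2} + T \left(-16 - T\right)$)
$\left(\left(-165\right) 1000 + 646\right) - Y{\left(-1170 \right)} = \left(\left(-165\right) 1000 + 646\right) - \frac{1}{2} \left(-1170\right) \left(-35 - -2340\right) = \left(-165000 + 646\right) - \frac{1}{2} \left(-1170\right) \left(-35 + 2340\right) = -164354 - \frac{1}{2} \left(-1170\right) 2305 = -164354 - -1348425 = -164354 + 1348425 = 1184071$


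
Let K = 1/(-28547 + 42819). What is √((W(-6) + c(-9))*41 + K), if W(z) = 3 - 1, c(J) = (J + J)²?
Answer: √42539380319/1784 ≈ 115.61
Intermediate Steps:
c(J) = 4*J² (c(J) = (2*J)² = 4*J²)
W(z) = 2
K = 1/14272 ≈ 7.0067e-5
√((W(-6) + c(-9))*41 + K) = √((2 + 4*(-9)²)*41 + 1/14272) = √((2 + 4*81)*41 + 1/14272) = √((2 + 324)*41 + 1/14272) = √(326*41 + 1/14272) = √(13366 + 1/14272) = √(190759553/14272) = √42539380319/1784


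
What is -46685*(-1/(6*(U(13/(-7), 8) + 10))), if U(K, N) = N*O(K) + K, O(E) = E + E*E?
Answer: 2287565/6138 ≈ 372.69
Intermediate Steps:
O(E) = E + E²
U(K, N) = K + K*N*(1 + K) (U(K, N) = N*(K*(1 + K)) + K = K*N*(1 + K) + K = K + K*N*(1 + K))
-46685*(-1/(6*(U(13/(-7), 8) + 10))) = -46685*(-1/(6*((13/(-7))*(1 + 8*(1 + 13/(-7))) + 10))) = -46685*(-1/(6*((13*(-⅐))*(1 + 8*(1 + 13*(-⅐))) + 10))) = -46685*(-1/(6*(-13*(1 + 8*(1 - 13/7))/7 + 10))) = -46685*(-1/(6*(-13*(1 + 8*(-6/7))/7 + 10))) = -46685*(-1/(6*(-13*(1 - 48/7)/7 + 10))) = -46685*(-1/(6*(-13/7*(-41/7) + 10))) = -46685*(-1/(6*(533/49 + 10))) = -46685/((-6*1023/49)) = -46685/(-6138/49) = -46685*(-49/6138) = 2287565/6138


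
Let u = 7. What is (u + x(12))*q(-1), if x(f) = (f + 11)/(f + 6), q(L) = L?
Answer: -149/18 ≈ -8.2778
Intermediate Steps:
x(f) = (11 + f)/(6 + f)
(u + x(12))*q(-1) = (7 + (11 + 12)/(6 + 12))*(-1) = (7 + 23/18)*(-1) = (149/18)*(-1) = -149/18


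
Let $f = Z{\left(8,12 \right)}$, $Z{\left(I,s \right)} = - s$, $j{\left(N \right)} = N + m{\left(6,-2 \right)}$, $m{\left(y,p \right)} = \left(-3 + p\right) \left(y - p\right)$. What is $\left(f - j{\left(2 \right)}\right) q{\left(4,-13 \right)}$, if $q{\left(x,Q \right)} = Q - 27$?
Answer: $-1040$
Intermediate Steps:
$q{\left(x,Q \right)} = -27 + Q$
$j{\left(N \right)} = -40 + N$ ($j{\left(N \right)} = N - 40 = -40 + N$)
$f = -12$ ($f = \left(-1\right) 12 = -12$)
$\left(f - j{\left(2 \right)}\right) q{\left(4,-13 \right)} = \left(-12 - \left(-40 + 2\right)\right) \left(-27 - 13\right) = \left(-12 - -38\right) \left(-40\right) = \left(-12 + 38\right) \left(-40\right) = 26 \left(-40\right) = -1040$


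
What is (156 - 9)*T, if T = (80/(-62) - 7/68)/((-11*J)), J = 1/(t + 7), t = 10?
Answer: 39249/124 ≈ 316.52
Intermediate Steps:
J = 1/17 (J = 1/(10 + 7) = 1/17 ≈ 0.058824)
T = 267/124 (T = (80/(-62) - 7/68)/((-11*1/17)) = (80*(-1/62) - 7*1/68)/(-11/17) = (-40/31 - 7/68)*(-17/11) = -2937/2108*(-17/11) = 267/124 ≈ 2.1532)
(156 - 9)*T = (156 - 9)*(267/124) = 147*(267/124) = 39249/124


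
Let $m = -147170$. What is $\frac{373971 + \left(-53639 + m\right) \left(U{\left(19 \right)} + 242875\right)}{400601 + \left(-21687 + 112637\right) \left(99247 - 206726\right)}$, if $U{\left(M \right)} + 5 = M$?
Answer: $\frac{16257974410}{3258271483} \approx 4.9898$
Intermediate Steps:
$U{\left(M \right)} = -5 + M$
$\frac{373971 + \left(-53639 + m\right) \left(U{\left(19 \right)} + 242875\right)}{400601 + \left(-21687 + 112637\right) \left(99247 - 206726\right)} = \frac{373971 + \left(-53639 - 147170\right) \left(\left(-5 + 19\right) + 242875\right)}{400601 + \left(-21687 + 112637\right) \left(99247 - 206726\right)} = \frac{373971 - 200809 \left(14 + 242875\right)}{400601 + 90950 \left(-107479\right)} = \frac{373971 - 48774297201}{400601 - 9775215050} = \frac{373971 - 48774297201}{-9774814449} = \left(-48773923230\right) \left(- \frac{1}{9774814449}\right) = \frac{16257974410}{3258271483}$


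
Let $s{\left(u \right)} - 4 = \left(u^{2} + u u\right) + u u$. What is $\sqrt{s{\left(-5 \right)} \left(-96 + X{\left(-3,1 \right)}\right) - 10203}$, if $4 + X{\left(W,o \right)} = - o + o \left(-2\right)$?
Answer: $2 i \sqrt{4585} \approx 135.43 i$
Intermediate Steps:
$X{\left(W,o \right)} = -4 - 3 o$ ($X{\left(W,o \right)} = -4 + \left(- o + o \left(-2\right)\right) = -4 - 3 o$)
$s{\left(u \right)} = 4 + 3 u^{2}$ ($s{\left(u \right)} = 4 + \left(\left(u^{2} + u u\right) + u u\right) = 4 + \left(\left(u^{2} + u^{2}\right) + u^{2}\right) = 4 + \left(2 u^{2} + u^{2}\right) = 4 + 3 u^{2}$)
$\sqrt{s{\left(-5 \right)} \left(-96 + X{\left(-3,1 \right)}\right) - 10203} = \sqrt{\left(4 + 3 \left(-5\right)^{2}\right) \left(-96 - 7\right) - 10203} = \sqrt{\left(4 + 3 \cdot 25\right) \left(-96 - 7\right) - 10203} = \sqrt{\left(4 + 75\right) \left(-96 - 7\right) - 10203} = \sqrt{79 \left(-103\right) - 10203} = \sqrt{-8137 - 10203} = \sqrt{-18340} = 2 i \sqrt{4585}$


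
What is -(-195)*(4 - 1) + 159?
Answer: 744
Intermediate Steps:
-(-195)*(4 - 1) + 159 = -(-195)*3 + 159 = -39*(-15) + 159 = 585 + 159 = 744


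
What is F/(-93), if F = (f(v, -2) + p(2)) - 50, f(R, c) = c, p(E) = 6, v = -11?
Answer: 46/93 ≈ 0.49462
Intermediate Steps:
F = -46 (F = (-2 + 6) - 50 = 4 - 50 = -46)
F/(-93) = -46/(-93) = -46*(-1/93) = 46/93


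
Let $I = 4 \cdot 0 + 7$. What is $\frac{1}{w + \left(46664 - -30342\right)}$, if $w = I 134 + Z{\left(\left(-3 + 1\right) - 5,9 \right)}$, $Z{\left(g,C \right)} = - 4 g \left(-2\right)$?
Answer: $\frac{1}{77888} \approx 1.2839 \cdot 10^{-5}$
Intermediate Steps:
$Z{\left(g,C \right)} = 8 g$
$I = 7$ ($I = 0 + 7 = 7$)
$w = 882$ ($w = 7 \cdot 134 + 8 \left(\left(-3 + 1\right) - 5\right) = 938 + 8 \left(-2 - 5\right) = 938 + 8 \left(-7\right) = 938 - 56 = 882$)
$\frac{1}{w + \left(46664 - -30342\right)} = \frac{1}{882 + \left(46664 - -30342\right)} = \frac{1}{882 + \left(46664 + 30342\right)} = \frac{1}{882 + 77006} = \frac{1}{77888}$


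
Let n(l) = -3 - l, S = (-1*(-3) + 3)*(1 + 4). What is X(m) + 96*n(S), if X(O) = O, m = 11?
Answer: -3157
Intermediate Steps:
S = 30 (S = (3 + 3)*5 = 6*5 = 30)
X(m) + 96*n(S) = 11 + 96*(-3 - 1*30) = 11 + 96*(-3 - 30) = 11 + 96*(-33) = 11 - 3168 = -3157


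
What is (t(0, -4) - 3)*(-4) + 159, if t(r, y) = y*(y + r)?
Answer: 107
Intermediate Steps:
t(r, y) = y*(r + y)
(t(0, -4) - 3)*(-4) + 159 = (-4*(0 - 4) - 3)*(-4) + 159 = (-4*(-4) - 3)*(-4) + 159 = (16 - 3)*(-4) + 159 = 13*(-4) + 159 = -52 + 159 = 107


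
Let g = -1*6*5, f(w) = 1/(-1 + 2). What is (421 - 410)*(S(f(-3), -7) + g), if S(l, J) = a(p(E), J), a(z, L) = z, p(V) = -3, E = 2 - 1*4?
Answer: -363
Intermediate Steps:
E = -2 (E = 2 - 4 = -2)
f(w) = 1 (f(w) = 1/1 = 1)
g = -30 (g = -6*5 = -30)
S(l, J) = -3
(421 - 410)*(S(f(-3), -7) + g) = (421 - 410)*(-3 - 30) = 11*(-33) = -363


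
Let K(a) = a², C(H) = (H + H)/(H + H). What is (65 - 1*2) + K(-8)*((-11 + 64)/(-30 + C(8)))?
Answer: -1565/29 ≈ -53.966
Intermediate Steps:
C(H) = 1 (C(H) = (2*H)/((2*H)) = (2*H)*(1/(2*H)) = 1)
(65 - 1*2) + K(-8)*((-11 + 64)/(-30 + C(8))) = (65 - 1*2) + (-8)²*((-11 + 64)/(-30 + 1)) = (65 - 2) + 64*(53/(-29)) = 63 + 64*(53*(-1/29)) = 63 + 64*(-53/29) = 63 - 3392/29 = -1565/29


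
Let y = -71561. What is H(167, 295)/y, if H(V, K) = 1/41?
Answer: -1/2934001 ≈ -3.4083e-7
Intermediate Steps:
H(V, K) = 1/41
H(167, 295)/y = (1/41)/(-71561) = (1/41)*(-1/71561) = -1/2934001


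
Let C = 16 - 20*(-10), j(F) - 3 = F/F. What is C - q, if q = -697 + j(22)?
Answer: 909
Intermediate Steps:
j(F) = 4 (j(F) = 3 + F/F = 3 + 1 = 4)
C = 216 (C = 16 + 200 = 216)
q = -693 (q = -697 + 4 = -693)
C - q = 216 - 1*(-693) = 216 + 693 = 909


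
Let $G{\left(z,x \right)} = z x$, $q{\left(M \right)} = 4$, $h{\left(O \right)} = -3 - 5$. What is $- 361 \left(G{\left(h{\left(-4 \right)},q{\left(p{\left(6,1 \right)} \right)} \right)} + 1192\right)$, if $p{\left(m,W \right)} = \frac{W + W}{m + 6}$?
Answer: $-418760$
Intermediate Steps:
$h{\left(O \right)} = -8$
$p{\left(m,W \right)} = \frac{2 W}{6 + m}$
$G{\left(z,x \right)} = x z$
$- 361 \left(G{\left(h{\left(-4 \right)},q{\left(p{\left(6,1 \right)} \right)} \right)} + 1192\right) = - 361 \left(4 \left(-8\right) + 1192\right) = - 361 \left(-32 + 1192\right) = \left(-361\right) 1160 = -418760$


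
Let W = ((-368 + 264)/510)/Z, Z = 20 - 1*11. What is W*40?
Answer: -416/459 ≈ -0.90632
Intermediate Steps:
Z = 9 (Z = 20 - 11 = 9)
W = -52/2295 (W = ((-368 + 264)/510)/9 = -104*1/510*(⅑) = -52/255*⅑ = -52/2295 ≈ -0.022658)
W*40 = -52/2295*40 = -416/459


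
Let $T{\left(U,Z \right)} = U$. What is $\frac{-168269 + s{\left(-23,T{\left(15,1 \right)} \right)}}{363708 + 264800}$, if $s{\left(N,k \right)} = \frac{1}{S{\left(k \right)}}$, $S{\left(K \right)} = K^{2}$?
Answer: $- \frac{9465131}{35353575} \approx -0.26773$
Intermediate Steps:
$s{\left(N,k \right)} = \frac{1}{k^{2}}$
$\frac{-168269 + s{\left(-23,T{\left(15,1 \right)} \right)}}{363708 + 264800} = \frac{-168269 + \frac{1}{225}}{363708 + 264800} = \frac{-168269 + \frac{1}{225}}{628508} = \left(- \frac{37860524}{225}\right) \frac{1}{628508} = - \frac{9465131}{35353575}$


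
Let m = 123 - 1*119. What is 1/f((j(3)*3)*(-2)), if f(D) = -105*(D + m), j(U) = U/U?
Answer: 1/210 ≈ 0.0047619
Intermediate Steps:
m = 4 (m = 123 - 119 = 4)
j(U) = 1
f(D) = -420 - 105*D (f(D) = -105*(D + 4) = -105*(4 + D) = -420 - 105*D)
1/f((j(3)*3)*(-2)) = 1/(-420 - 105*1*3*(-2)) = 1/(-420 - 315*(-2)) = 1/(-420 - 105*(-6)) = 1/(-420 + 630) = 1/210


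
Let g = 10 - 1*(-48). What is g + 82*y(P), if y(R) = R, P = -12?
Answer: -926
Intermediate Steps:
g = 58 (g = 10 + 48 = 58)
g + 82*y(P) = 58 + 82*(-12) = 58 - 984 = -926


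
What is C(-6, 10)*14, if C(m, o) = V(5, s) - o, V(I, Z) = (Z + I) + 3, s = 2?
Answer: 0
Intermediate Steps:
V(I, Z) = 3 + I + Z (V(I, Z) = (I + Z) + 3 = 3 + I + Z)
C(m, o) = 10 - o (C(m, o) = (3 + 5 + 2) - o = 10 - o)
C(-6, 10)*14 = (10 - 1*10)*14 = (10 - 10)*14 = 0*14 = 0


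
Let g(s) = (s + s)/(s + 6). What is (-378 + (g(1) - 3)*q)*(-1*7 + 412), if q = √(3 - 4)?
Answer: -153090 - 7695*I/7 ≈ -1.5309e+5 - 1099.3*I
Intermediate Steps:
q = I (q = √(-1) = I ≈ 1.0*I)
g(s) = 2*s/(6 + s) (g(s) = (2*s)/(6 + s) = 2*s/(6 + s))
(-378 + (g(1) - 3)*q)*(-1*7 + 412) = (-378 + (2*1/(6 + 1) - 3)*I)*(-1*7 + 412) = (-378 + (2*1/7 - 3)*I)*(-7 + 412) = (-378 + (2*1*(⅐) - 3)*I)*405 = (-378 + (2/7 - 3)*I)*405 = (-378 - 19*I/7)*405 = -153090 - 7695*I/7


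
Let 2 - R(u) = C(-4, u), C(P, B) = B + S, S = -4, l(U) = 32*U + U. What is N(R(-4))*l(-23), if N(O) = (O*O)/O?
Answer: -7590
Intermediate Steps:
l(U) = 33*U
C(P, B) = -4 + B (C(P, B) = B - 4 = -4 + B)
R(u) = 6 - u (R(u) = 2 - (-4 + u) = 2 + (4 - u) = 6 - u)
N(O) = O (N(O) = O²/O = O)
N(R(-4))*l(-23) = (6 - 1*(-4))*(33*(-23)) = (6 + 4)*(-759) = 10*(-759) = -7590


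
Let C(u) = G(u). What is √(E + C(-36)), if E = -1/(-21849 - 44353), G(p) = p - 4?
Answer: 3*I*√19478680662/66202 ≈ 6.3246*I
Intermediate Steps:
G(p) = -4 + p
C(u) = -4 + u
E = 1/66202 (E = -1/(-66202) = -1*(-1/66202) = 1/66202 ≈ 1.5105e-5)
√(E + C(-36)) = √(1/66202 + (-4 - 36)) = √(1/66202 - 40) = √(-2648079/66202) = 3*I*√19478680662/66202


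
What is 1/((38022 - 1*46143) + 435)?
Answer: -1/7686 ≈ -0.00013011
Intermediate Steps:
1/((38022 - 1*46143) + 435) = 1/((38022 - 46143) + 435) = 1/(-8121 + 435) = 1/(-7686) = -1/7686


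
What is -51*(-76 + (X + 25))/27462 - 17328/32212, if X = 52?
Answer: -39792029/73717162 ≈ -0.53979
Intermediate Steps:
-51*(-76 + (X + 25))/27462 - 17328/32212 = -51*(-76 + (52 + 25))/27462 - 17328/32212 = -51*(-76 + 77)*(1/27462) - 17328*1/32212 = -51*1*(1/27462) - 4332/8053 = -51*1/27462 - 4332/8053 = -17/9154 - 4332/8053 = -39792029/73717162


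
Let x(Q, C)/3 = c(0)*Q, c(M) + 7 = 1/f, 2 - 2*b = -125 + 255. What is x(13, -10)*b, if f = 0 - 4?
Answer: 18096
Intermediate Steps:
b = -64 (b = 1 - (-125 + 255)/2 = 1 - ½*130 = 1 - 65 = -64)
f = -4
c(M) = -29/4 (c(M) = -7 + 1/(-4) = -7 - ¼ = -29/4)
x(Q, C) = -87*Q/4 (x(Q, C) = 3*(-29*Q/4) = -87*Q/4)
x(13, -10)*b = -87/4*13*(-64) = -1131/4*(-64) = 18096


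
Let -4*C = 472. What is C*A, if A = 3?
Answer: -354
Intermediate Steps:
C = -118 (C = -¼*472 = -118)
C*A = -118*3 = -354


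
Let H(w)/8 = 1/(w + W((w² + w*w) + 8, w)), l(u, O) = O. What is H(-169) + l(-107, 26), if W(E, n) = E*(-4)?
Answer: 5945906/228689 ≈ 26.000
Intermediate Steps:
W(E, n) = -4*E
H(w) = 8/(-32 + w - 8*w²) (H(w) = 8/(w - 4*((w² + w*w) + 8)) = 8/(w - 4*((w² + w²) + 8)) = 8/(w - 4*(2*w² + 8)) = 8/(w - 4*(8 + 2*w²)) = 8/(w + (-32 - 8*w²)) = 8/(-32 + w - 8*w²))
H(-169) + l(-107, 26) = 8/(-32 - 169 - 8*(-169)²) + 26 = 8/(-32 - 169 - 8*28561) + 26 = 8/(-32 - 169 - 228488) + 26 = 8/(-228689) + 26 = 8*(-1/228689) + 26 = -8/228689 + 26 = 5945906/228689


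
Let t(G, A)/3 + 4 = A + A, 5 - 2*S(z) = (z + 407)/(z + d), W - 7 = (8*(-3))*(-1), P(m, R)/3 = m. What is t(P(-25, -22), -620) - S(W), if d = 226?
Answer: -1919095/514 ≈ -3733.6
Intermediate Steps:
P(m, R) = 3*m
W = 31 (W = 7 + (8*(-3))*(-1) = 7 - 24*(-1) = 7 + 24 = 31)
S(z) = 5/2 - (407 + z)/(2*(226 + z)) (S(z) = 5/2 - (z + 407)/(2*(z + 226)) = 5/2 - (407 + z)/(2*(226 + z)))
t(G, A) = -12 + 6*A (t(G, A) = -12 + 3*(A + A) = -12 + 3*(2*A) = -12 + 6*A)
t(P(-25, -22), -620) - S(W) = (-12 + 6*(-620)) - (723 + 4*31)/(2*(226 + 31)) = (-12 - 3720) - (723 + 124)/(2*257) = -3732 - 847/(2*257) = -3732 - 1*847/514 = -3732 - 847/514 = -1919095/514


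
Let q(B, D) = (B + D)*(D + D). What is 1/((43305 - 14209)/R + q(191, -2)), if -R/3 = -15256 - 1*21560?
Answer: -13806/10433699 ≈ -0.0013232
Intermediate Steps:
q(B, D) = 2*D*(B + D) (q(B, D) = (B + D)*(2*D) = 2*D*(B + D))
R = 110448 (R = -3*(-15256 - 1*21560) = -3*(-15256 - 21560) = -3*(-36816) = 110448)
1/((43305 - 14209)/R + q(191, -2)) = 1/((43305 - 14209)/110448 + 2*(-2)*(191 - 2)) = 1/(29096*(1/110448) + 2*(-2)*189) = 1/(3637/13806 - 756) = 1/(-10433699/13806) = -13806/10433699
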